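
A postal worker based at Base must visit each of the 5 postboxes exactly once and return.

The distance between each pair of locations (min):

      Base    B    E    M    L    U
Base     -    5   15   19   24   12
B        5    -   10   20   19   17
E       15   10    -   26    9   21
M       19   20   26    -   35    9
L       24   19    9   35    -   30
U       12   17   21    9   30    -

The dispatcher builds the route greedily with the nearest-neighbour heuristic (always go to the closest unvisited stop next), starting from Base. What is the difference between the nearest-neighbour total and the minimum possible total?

From Base: B=5, U=12, E=15, M=19, L=24 → choose B (5).
From B: E=10, U=17, L=19, M=20 → choose E (10).
From E: L=9, U=21, M=26 → choose L (9).
From L: U=30, M=35 → choose U (30).
From U: M=9 → choose M (9).
NN route Base → B → E → L → U → M → Base costs 82.
Optimal: Base → B → E → L → M → U → Base costs 80 (by enumerating all 60 distinct tours).
Excess = 82 − 80 = 2.

Excess over optimum: 2 min.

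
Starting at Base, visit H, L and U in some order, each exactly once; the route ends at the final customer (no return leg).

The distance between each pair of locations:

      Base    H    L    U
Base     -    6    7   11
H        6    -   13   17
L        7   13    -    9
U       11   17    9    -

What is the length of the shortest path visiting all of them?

28 — the minimum one-way total.

There are 3! = 6 possible orderings.
Base→H→L→U: 6+13+9 = 28
Base→H→U→L: 6+17+9 = 32
Base→L→H→U: 7+13+17 = 37
Base→L→U→H: 7+9+17 = 33
Base→U→H→L: 11+17+13 = 41
Base→U→L→H: 11+9+13 = 33
The minimum is 28.
One shortest path: Base → H → L → U.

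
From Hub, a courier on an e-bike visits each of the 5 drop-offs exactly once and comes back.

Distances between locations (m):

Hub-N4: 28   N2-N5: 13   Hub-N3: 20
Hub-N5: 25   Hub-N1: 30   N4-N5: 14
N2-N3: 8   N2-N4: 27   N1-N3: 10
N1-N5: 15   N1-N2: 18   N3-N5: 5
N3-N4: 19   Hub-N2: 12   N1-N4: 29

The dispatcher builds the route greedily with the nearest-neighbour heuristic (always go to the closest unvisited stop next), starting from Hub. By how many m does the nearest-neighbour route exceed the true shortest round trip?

The nearest-neighbour route is 11 m longer than optimal.

Hub: N2=12, N3=20, N5=25, N4=28, N1=30 ⇒ N2
N2: N3=8, N5=13, N1=18, N4=27 ⇒ N3
N3: N5=5, N1=10, N4=19 ⇒ N5
N5: N4=14, N1=15 ⇒ N4
N4: N1=29 ⇒ N1
NN route Hub → N2 → N3 → N5 → N4 → N1 → Hub costs 98.
Optimal: Hub → N2 → N1 → N3 → N5 → N4 → Hub costs 87 (by enumerating all 60 distinct tours).
Excess = 98 − 87 = 11.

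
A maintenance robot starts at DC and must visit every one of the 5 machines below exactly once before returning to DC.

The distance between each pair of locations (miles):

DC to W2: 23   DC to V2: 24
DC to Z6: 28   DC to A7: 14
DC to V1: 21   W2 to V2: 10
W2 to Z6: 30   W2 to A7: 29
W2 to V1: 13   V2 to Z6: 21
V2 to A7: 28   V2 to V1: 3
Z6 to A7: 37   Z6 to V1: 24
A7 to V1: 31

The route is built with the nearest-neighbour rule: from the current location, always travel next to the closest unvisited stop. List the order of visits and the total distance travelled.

116 miles along DC → A7 → V2 → V1 → W2 → Z6 → DC.

DC → [A7:14 / V1:21 / W2:23 / V2:24 / Z6:28] → A7 (14)
A7 → [V2:28 / W2:29 / V1:31 / Z6:37] → V2 (28)
V2 → [V1:3 / W2:10 / Z6:21] → V1 (3)
V1 → [W2:13 / Z6:24] → W2 (13)
W2 → [Z6:30] → Z6 (30)
Return Z6→DC: 28.
Total = 14 + 28 + 3 + 13 + 30 + 28 = 116.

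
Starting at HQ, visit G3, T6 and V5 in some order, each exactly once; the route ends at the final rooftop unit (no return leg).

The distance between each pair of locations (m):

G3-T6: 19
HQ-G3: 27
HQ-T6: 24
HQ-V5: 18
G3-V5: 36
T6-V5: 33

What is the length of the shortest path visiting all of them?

70 m — the minimum one-way total.

There are 3! = 6 possible orderings.
HQ → G3 → T6 → V5: 27+19+33 = 79
HQ → G3 → V5 → T6: 27+36+33 = 96
HQ → T6 → G3 → V5: 24+19+36 = 79
HQ → T6 → V5 → G3: 24+33+36 = 93
HQ → V5 → G3 → T6: 18+36+19 = 73
HQ → V5 → T6 → G3: 18+33+19 = 70
The minimum is 70.
One shortest path: HQ → V5 → T6 → G3.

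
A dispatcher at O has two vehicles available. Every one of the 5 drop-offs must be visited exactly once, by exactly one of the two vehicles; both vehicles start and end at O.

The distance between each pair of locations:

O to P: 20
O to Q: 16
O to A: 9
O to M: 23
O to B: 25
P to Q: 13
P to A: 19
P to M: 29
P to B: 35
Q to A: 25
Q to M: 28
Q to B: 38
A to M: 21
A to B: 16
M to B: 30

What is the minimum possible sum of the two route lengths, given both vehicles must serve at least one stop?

127 — the smallest possible combined total.

Try each way of splitting the stops between the two vehicles (each non-empty) and, for each split, find the best tour for each vehicle:
  {P} + {Q, A, M, B}: 40 + 99 = 139
  {Q} + {P, A, M, B}: 32 + 104 = 136
  {P, Q} + {A, M, B}: 49 + 78 = 127
  {A} + {P, Q, M, B}: 18 + 113 = 131
  {P, A} + {Q, M, B}: 48 + 99 = 147
  {Q, A} + {P, M, B}: 50 + 104 = 154
  … (15 splits in total)
Best: vehicle 1 O → P → Q → O = 49; vehicle 2 O → A → B → M → O = 78; combined 127.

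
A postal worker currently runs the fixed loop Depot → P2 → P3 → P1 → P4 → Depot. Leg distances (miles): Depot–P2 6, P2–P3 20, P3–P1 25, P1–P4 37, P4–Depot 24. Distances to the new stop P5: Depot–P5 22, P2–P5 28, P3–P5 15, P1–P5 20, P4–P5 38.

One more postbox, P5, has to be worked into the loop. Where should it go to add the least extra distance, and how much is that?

Insertion cost between consecutive stops i–j is d(i,P5) + d(P5,j) − d(i,j):
  between Depot and P2: 22 + 28 − 6 = 44
  between P2 and P3: 28 + 15 − 20 = 23
  between P3 and P1: 15 + 20 − 25 = 10
  between P1 and P4: 20 + 38 − 37 = 21
  between P4 and Depot: 38 + 22 − 24 = 36
Cheapest insertion is between P3 and P1, adding 10.
New total = 112 + 10 = 122.

Adding 10 miles by placing P5 on the P3–P1 leg.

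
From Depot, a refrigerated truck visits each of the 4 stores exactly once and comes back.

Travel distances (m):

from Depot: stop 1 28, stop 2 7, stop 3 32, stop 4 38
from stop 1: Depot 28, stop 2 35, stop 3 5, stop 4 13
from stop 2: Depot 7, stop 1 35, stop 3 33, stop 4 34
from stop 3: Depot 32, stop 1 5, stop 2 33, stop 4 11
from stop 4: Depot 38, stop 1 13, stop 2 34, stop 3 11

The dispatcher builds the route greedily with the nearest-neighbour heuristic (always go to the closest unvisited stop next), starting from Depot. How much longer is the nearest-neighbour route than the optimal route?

Excess over optimum: 11 m.

Depot: stop 2=7, stop 1=28, stop 3=32, stop 4=38 ⇒ stop 2
stop 2: stop 3=33, stop 4=34, stop 1=35 ⇒ stop 3
stop 3: stop 1=5, stop 4=11 ⇒ stop 1
stop 1: stop 4=13 ⇒ stop 4
NN route Depot → stop 2 → stop 3 → stop 1 → stop 4 → Depot costs 96.
Optimal: Depot → stop 1 → stop 3 → stop 4 → stop 2 → Depot costs 85 (by enumerating all 12 distinct tours).
Excess = 96 − 85 = 11.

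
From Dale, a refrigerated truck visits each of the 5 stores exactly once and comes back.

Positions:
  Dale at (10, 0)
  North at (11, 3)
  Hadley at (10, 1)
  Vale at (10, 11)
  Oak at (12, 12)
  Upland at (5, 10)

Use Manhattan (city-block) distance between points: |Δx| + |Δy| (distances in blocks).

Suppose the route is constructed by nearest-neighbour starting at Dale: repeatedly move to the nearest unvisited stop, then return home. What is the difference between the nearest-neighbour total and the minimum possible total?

From Dale: Hadley=1, North=4, Vale=11, Oak=14, Upland=15 → choose Hadley (1).
From Hadley: North=3, Vale=10, Oak=13, Upland=14 → choose North (3).
From North: Vale=9, Oak=10, Upland=13 → choose Vale (9).
From Vale: Oak=3, Upland=6 → choose Oak (3).
From Oak: Upland=9 → choose Upland (9).
NN route Dale → Hadley → North → Vale → Oak → Upland → Dale costs 40.
Optimal: Dale → North → Oak → Vale → Upland → Hadley → Dale costs 38 (by enumerating all 60 distinct tours).
Excess = 40 − 38 = 2.

2 blocks longer than the optimal tour.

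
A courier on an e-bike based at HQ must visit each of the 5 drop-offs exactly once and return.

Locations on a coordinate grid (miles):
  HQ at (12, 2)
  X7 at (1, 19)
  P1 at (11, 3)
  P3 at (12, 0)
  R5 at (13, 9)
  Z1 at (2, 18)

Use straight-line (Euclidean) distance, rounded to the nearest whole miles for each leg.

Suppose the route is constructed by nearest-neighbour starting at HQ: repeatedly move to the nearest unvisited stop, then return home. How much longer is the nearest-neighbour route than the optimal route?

2 miles longer than the optimal tour.

HQ: P1=1, P3=2, R5=7, Z1=19, X7=20 ⇒ P1
P1: P3=3, R5=6, Z1=17, X7=19 ⇒ P3
P3: R5=9, Z1=21, X7=22 ⇒ R5
R5: Z1=14, X7=16 ⇒ Z1
Z1: X7=1 ⇒ X7
NN route HQ → P1 → P3 → R5 → Z1 → X7 → HQ costs 48.
Optimal: HQ → X7 → Z1 → R5 → P1 → P3 → HQ costs 46 (by enumerating all 60 distinct tours).
Excess = 48 − 46 = 2.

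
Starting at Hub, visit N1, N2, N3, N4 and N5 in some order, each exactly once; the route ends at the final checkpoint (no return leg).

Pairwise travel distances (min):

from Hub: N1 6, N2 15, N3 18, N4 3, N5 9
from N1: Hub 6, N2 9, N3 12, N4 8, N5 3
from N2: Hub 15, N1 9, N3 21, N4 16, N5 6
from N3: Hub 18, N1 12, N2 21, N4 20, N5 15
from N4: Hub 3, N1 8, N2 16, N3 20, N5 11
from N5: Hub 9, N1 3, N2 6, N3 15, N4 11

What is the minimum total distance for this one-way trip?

There are 5! = 120 possible orderings.
Hub → N1 → N2 → N3 → N4 → N5: 6+9+21+20+11 = 67
Hub → N1 → N2 → N3 → N5 → N4: 6+9+21+15+11 = 62
Hub → N1 → N2 → N4 → N3 → N5: 6+9+16+20+15 = 66
Hub → N1 → N2 → N4 → N5 → N3: 6+9+16+11+15 = 57
Hub → N1 → N2 → N5 → N3 → N4: 6+9+6+15+20 = 56
Hub → N1 → N2 → N5 → N4 → N3: 6+9+6+11+20 = 52
Hub → N1 → N3 → N2 → N4 → N5: 6+12+21+16+11 = 66
Hub → N1 → N3 → N2 → N5 → N4: 6+12+21+6+11 = 56
Hub → N1 → N3 → N4 → N2 → N5: 6+12+20+16+6 = 60
Hub → N1 → N3 → N4 → N5 → N2: 6+12+20+11+6 = 55
Hub → N1 → N3 → N5 → N2 → N4: 6+12+15+6+16 = 55
Hub → N1 → N3 → N5 → N4 → N2: 6+12+15+11+16 = 60
Hub → N1 → N4 → N2 → N3 → N5: 6+8+16+21+15 = 66
Hub → N1 → N4 → N2 → N5 → N3: 6+8+16+6+15 = 51
… (106 more)
Hub → N4 → N2 → N5 → N1 → N3: 3+16+6+3+12 = 40  ← best
The minimum is 40.
One shortest path: Hub → N4 → N2 → N5 → N1 → N3.

Minimum one-way distance = 40 min.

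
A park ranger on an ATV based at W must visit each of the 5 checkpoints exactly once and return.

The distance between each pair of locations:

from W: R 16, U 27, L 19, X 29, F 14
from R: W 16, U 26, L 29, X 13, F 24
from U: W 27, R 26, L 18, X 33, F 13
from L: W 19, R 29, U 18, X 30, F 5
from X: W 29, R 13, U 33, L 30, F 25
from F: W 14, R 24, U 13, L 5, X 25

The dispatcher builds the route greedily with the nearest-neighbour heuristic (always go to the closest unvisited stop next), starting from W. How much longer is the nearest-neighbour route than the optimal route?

The nearest-neighbour route is 6 longer than optimal.

W: F=14, R=16, L=19, U=27, X=29 ⇒ F
F: L=5, U=13, R=24, X=25 ⇒ L
L: U=18, R=29, X=30 ⇒ U
U: R=26, X=33 ⇒ R
R: X=13 ⇒ X
NN route W → F → L → U → R → X → W costs 105.
Optimal: W → R → X → U → L → F → W costs 99 (by enumerating all 60 distinct tours).
Excess = 105 − 99 = 6.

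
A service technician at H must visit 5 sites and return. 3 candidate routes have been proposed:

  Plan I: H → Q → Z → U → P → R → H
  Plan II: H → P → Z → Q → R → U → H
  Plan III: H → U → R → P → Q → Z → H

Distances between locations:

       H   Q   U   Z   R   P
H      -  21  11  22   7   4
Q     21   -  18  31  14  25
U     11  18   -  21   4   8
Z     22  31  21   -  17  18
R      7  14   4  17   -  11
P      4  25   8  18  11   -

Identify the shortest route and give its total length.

Plan I: 21 + 31 + 21 + 8 + 11 + 7 = 99
Plan II: 4 + 18 + 31 + 14 + 4 + 11 = 82
Plan III: 11 + 4 + 11 + 25 + 31 + 22 = 104

Shortest is Plan II, total 82.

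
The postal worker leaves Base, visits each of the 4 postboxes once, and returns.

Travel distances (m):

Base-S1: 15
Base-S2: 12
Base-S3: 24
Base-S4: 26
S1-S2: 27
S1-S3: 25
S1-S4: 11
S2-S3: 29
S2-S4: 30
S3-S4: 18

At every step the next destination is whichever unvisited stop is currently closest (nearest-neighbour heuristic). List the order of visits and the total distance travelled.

Total distance 92 m via the nearest-neighbour route Base → S2 → S1 → S4 → S3 → Base.

At Base the remaining stops are S2 12, S1 15, S3 24, S4 26; go to S2.
At S2 the remaining stops are S1 27, S3 29, S4 30; go to S1.
At S1 the remaining stops are S4 11, S3 25; go to S4.
At S4 the remaining stops are S3 18; go to S3.
Return S3→Base: 24.
Total = 12 + 27 + 11 + 18 + 24 = 92.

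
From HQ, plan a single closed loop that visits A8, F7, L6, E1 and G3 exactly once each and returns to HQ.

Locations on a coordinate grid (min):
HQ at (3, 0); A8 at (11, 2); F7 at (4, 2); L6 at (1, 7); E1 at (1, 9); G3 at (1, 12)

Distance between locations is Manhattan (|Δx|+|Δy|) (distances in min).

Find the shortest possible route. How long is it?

With 5 stops there are 5!/2 = 60 distinct round trips (a route and its reverse cost the same).
HQ - A8 - F7 - L6 - E1 - G3 - HQ: 10+7+8+2+3+14 = 44
HQ - A8 - F7 - L6 - G3 - E1 - HQ: 10+7+8+5+3+11 = 44
HQ - A8 - F7 - E1 - L6 - G3 - HQ: 10+7+10+2+5+14 = 48
HQ - A8 - F7 - E1 - G3 - L6 - HQ: 10+7+10+3+5+9 = 44
HQ - A8 - F7 - G3 - L6 - E1 - HQ: 10+7+13+5+2+11 = 48
HQ - A8 - F7 - G3 - E1 - L6 - HQ: 10+7+13+3+2+9 = 44
HQ - A8 - L6 - F7 - E1 - G3 - HQ: 10+15+8+10+3+14 = 60
HQ - A8 - L6 - F7 - G3 - E1 - HQ: 10+15+8+13+3+11 = 60
HQ - A8 - L6 - E1 - F7 - G3 - HQ: 10+15+2+10+13+14 = 64
HQ - A8 - L6 - E1 - G3 - F7 - HQ: 10+15+2+3+13+3 = 46
HQ - A8 - L6 - G3 - F7 - E1 - HQ: 10+15+5+13+10+11 = 64
HQ - A8 - L6 - G3 - E1 - F7 - HQ: 10+15+5+3+10+3 = 46
HQ - A8 - E1 - F7 - L6 - G3 - HQ: 10+17+10+8+5+14 = 64
HQ - A8 - E1 - F7 - G3 - L6 - HQ: 10+17+10+13+5+9 = 64
… (46 more)
The minimum is 44.
One optimal route: HQ → A8 → F7 → L6 → E1 → G3 → HQ (or its reverse).

Shortest round trip = 44 min.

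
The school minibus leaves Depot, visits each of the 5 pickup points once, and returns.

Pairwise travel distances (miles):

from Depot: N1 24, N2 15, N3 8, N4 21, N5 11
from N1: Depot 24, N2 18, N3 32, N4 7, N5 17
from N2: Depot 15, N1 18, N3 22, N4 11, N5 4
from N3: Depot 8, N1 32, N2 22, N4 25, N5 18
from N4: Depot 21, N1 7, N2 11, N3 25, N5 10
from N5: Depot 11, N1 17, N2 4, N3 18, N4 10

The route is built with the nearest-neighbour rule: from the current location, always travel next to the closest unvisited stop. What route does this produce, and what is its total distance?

At Depot the remaining stops are N3 8, N5 11, N2 15, N4 21, N1 24; go to N3.
At N3 the remaining stops are N5 18, N2 22, N4 25, N1 32; go to N5.
At N5 the remaining stops are N2 4, N4 10, N1 17; go to N2.
At N2 the remaining stops are N4 11, N1 18; go to N4.
At N4 the remaining stops are N1 7; go to N1.
Return N1→Depot: 24.
Total = 8 + 18 + 4 + 11 + 7 + 24 = 72.

Nearest-neighbour total = 72 miles; route Depot → N3 → N5 → N2 → N4 → N1 → Depot.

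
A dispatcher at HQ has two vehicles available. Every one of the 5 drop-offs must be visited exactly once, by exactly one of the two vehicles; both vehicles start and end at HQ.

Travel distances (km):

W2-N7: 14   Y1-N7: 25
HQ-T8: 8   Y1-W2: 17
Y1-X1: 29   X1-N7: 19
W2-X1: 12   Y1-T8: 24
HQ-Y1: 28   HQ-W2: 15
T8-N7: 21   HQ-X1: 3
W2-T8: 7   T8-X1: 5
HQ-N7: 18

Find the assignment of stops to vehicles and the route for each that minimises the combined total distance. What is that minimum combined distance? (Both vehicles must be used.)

Check every non-empty split of the stops between the two vehicles; for each half take its own optimal tour:
  {Y1} + {W2, T8, X1, N7}: 56 + 47 = 103
  {W2} + {Y1, T8, X1, N7}: 30 + 75 = 105
  {Y1, W2} + {T8, X1, N7}: 60 + 47 = 107
  {T8} + {Y1, W2, X1, N7}: 16 + 75 = 91
  {Y1, T8} + {W2, X1, N7}: 60 + 47 = 107
  {W2, T8} + {Y1, X1, N7}: 30 + 75 = 105
  … (15 splits in total)
  {X1} + {Y1, W2, T8, N7}: 6 + 75 = 81  ← best
Best: vehicle 1 HQ → X1 → HQ = 6; vehicle 2 HQ → T8 → W2 → Y1 → N7 → HQ = 75; combined 81.

81 km — the smallest possible combined total.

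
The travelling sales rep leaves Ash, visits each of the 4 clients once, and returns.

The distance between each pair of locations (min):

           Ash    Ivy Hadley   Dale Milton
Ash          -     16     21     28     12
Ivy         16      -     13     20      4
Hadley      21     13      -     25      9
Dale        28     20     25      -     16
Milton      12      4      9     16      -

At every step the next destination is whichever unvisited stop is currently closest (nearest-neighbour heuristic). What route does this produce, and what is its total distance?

Ash → [Milton:12 / Ivy:16 / Hadley:21 / Dale:28] → Milton (12)
Milton → [Ivy:4 / Hadley:9 / Dale:16] → Ivy (4)
Ivy → [Hadley:13 / Dale:20] → Hadley (13)
Hadley → [Dale:25] → Dale (25)
Return Dale→Ash: 28.
Total = 12 + 4 + 13 + 25 + 28 = 82.

Nearest-neighbour total = 82 min; route Ash → Milton → Ivy → Hadley → Dale → Ash.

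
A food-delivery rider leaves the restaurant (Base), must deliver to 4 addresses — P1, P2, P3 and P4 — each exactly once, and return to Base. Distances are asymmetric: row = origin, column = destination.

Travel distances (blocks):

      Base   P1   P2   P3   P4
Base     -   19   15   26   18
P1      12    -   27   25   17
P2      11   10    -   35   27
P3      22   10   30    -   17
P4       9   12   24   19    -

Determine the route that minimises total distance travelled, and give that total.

Shortest round trip = 76 blocks.

Base → P1 → P2 → P3 → P4 → Base: 19+27+35+17+9 = 107
Base → P1 → P2 → P4 → P3 → Base: 19+27+27+19+22 = 114
Base → P1 → P3 → P2 → P4 → Base: 19+25+30+27+9 = 110
Base → P1 → P3 → P4 → P2 → Base: 19+25+17+24+11 = 96
Base → P1 → P4 → P2 → P3 → Base: 19+17+24+35+22 = 117
Base → P1 → P4 → P3 → P2 → Base: 19+17+19+30+11 = 96
Base → P2 → P1 → P3 → P4 → Base: 15+10+25+17+9 = 76
Base → P2 → P1 → P4 → P3 → Base: 15+10+17+19+22 = 83
Base → P2 → P3 → P1 → P4 → Base: 15+35+10+17+9 = 86
Base → P2 → P3 → P4 → P1 → Base: 15+35+17+12+12 = 91
Base → P2 → P4 → P1 → P3 → Base: 15+27+12+25+22 = 101
Base → P2 → P4 → P3 → P1 → Base: 15+27+19+10+12 = 83
Base → P3 → P1 → P2 → P4 → Base: 26+10+27+27+9 = 99
Base → P3 → P1 → P4 → P2 → Base: 26+10+17+24+11 = 88
… (10 more)
The minimum is 76.
One optimal route: Base → P2 → P1 → P3 → P4 → Base.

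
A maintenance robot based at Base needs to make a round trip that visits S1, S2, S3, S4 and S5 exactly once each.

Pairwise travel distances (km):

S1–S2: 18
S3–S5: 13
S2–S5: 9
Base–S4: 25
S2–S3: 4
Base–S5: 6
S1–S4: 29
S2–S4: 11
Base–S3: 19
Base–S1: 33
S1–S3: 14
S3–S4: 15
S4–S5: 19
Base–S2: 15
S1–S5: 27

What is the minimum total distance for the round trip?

There are 60 distinct closed tours to check (reversals are equivalent).
Base→S1→S2→S3→S4→S5→Base: 33+18+4+15+19+6 = 95
Base→S1→S2→S3→S5→S4→Base: 33+18+4+13+19+25 = 112
Base→S1→S2→S4→S3→S5→Base: 33+18+11+15+13+6 = 96
Base→S1→S2→S4→S5→S3→Base: 33+18+11+19+13+19 = 113
Base→S1→S2→S5→S3→S4→Base: 33+18+9+13+15+25 = 113
Base→S1→S2→S5→S4→S3→Base: 33+18+9+19+15+19 = 113
Base→S1→S3→S2→S4→S5→Base: 33+14+4+11+19+6 = 87
Base→S1→S3→S2→S5→S4→Base: 33+14+4+9+19+25 = 104
Base→S1→S3→S4→S2→S5→Base: 33+14+15+11+9+6 = 88
Base→S1→S3→S4→S5→S2→Base: 33+14+15+19+9+15 = 105
Base→S1→S3→S5→S2→S4→Base: 33+14+13+9+11+25 = 105
Base→S1→S3→S5→S4→S2→Base: 33+14+13+19+11+15 = 105
Base→S1→S4→S2→S3→S5→Base: 33+29+11+4+13+6 = 96
Base→S1→S4→S2→S5→S3→Base: 33+29+11+9+13+19 = 114
… (46 more)
The minimum is 87.
One optimal route: Base → S1 → S3 → S2 → S4 → S5 → Base (or its reverse).

Minimum total distance: 87 km.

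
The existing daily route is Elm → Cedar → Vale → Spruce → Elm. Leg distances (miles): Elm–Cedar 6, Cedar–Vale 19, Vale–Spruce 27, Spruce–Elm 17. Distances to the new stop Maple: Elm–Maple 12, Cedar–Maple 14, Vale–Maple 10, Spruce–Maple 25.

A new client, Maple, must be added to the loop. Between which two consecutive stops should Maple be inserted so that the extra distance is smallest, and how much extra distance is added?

+5 miles — insert Maple between Cedar and Vale.

Insertion cost between consecutive stops i–j is d(i,Maple) + d(Maple,j) − d(i,j):
  between Elm and Cedar: 12 + 14 − 6 = 20
  between Cedar and Vale: 14 + 10 − 19 = 5
  between Vale and Spruce: 10 + 25 − 27 = 8
  between Spruce and Elm: 25 + 12 − 17 = 20
Cheapest insertion is between Cedar and Vale, adding 5.
New total = 69 + 5 = 74.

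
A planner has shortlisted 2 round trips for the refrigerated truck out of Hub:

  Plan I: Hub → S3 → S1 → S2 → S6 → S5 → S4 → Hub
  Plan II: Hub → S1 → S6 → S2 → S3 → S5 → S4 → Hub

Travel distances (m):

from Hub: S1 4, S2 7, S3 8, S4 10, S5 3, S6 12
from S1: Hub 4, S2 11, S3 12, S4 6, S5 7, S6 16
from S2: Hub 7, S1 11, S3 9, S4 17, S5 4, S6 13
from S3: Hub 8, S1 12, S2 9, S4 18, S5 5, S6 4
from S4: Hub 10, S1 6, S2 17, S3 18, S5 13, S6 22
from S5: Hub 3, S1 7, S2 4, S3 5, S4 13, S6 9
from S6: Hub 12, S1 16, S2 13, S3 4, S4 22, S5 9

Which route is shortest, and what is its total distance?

70 m — Plan II is the shortest.

Plan I: 8 + 12 + 11 + 13 + 9 + 13 + 10 = 76
Plan II: 4 + 16 + 13 + 9 + 5 + 13 + 10 = 70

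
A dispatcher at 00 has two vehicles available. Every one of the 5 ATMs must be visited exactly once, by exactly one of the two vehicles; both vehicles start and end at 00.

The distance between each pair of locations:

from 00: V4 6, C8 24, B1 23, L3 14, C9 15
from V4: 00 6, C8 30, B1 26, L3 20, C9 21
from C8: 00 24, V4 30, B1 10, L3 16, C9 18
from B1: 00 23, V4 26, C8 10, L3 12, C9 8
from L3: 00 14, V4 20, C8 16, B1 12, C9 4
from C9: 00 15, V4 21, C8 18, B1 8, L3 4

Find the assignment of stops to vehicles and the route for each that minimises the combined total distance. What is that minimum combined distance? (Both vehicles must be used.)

Minimum combined distance: 72.

Check every non-empty split of the stops between the two vehicles; for each half take its own optimal tour:
  {V4} + {C8, B1, L3, C9}: 12 + 60 = 72
  {C8} + {V4, B1, L3, C9}: 48 + 58 = 106
  {V4, C8} + {B1, L3, C9}: 60 + 49 = 109
  {B1} + {V4, C8, L3, C9}: 46 + 71 = 117
  {V4, B1} + {C8, L3, C9}: 55 + 59 = 114
  {C8, B1} + {V4, L3, C9}: 57 + 45 = 102
  … (15 splits in total)
Best: vehicle 1 00 → V4 → 00 = 12; vehicle 2 00 → C8 → B1 → C9 → L3 → 00 = 60; combined 72.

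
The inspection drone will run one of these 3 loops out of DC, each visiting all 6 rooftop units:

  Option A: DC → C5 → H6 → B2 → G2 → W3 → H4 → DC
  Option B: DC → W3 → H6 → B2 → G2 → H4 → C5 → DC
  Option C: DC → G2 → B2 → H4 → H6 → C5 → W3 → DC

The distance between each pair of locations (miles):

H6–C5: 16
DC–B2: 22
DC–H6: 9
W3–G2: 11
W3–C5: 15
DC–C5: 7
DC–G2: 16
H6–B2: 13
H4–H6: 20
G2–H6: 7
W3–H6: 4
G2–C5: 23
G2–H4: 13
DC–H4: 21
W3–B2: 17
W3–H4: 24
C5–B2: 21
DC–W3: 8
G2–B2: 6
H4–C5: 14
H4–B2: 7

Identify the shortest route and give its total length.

Option A: 7 + 16 + 13 + 6 + 11 + 24 + 21 = 98
Option B: 8 + 4 + 13 + 6 + 13 + 14 + 7 = 65
Option C: 16 + 6 + 7 + 20 + 16 + 15 + 8 = 88

65 miles — Option B is the shortest.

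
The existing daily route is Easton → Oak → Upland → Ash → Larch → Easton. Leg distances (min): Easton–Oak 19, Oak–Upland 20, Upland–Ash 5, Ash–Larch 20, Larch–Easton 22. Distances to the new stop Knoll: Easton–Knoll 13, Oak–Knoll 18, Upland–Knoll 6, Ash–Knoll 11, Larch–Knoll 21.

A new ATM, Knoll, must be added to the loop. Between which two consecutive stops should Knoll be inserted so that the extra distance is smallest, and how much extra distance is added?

Adding 4 min by placing Knoll on the Oak–Upland leg.

Insertion cost between consecutive stops i–j is d(i,Knoll) + d(Knoll,j) − d(i,j):
  between Easton and Oak: 13 + 18 − 19 = 12
  between Oak and Upland: 18 + 6 − 20 = 4
  between Upland and Ash: 6 + 11 − 5 = 12
  between Ash and Larch: 11 + 21 − 20 = 12
  between Larch and Easton: 21 + 13 − 22 = 12
Cheapest insertion is between Oak and Upland, adding 4.
New total = 86 + 4 = 90.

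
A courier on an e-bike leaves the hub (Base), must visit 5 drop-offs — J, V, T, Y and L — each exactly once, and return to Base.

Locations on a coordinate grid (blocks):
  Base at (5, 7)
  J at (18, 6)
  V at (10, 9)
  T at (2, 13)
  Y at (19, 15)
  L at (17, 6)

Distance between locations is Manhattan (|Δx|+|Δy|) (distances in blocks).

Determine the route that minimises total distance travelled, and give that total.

Minimum total distance: 56 blocks.

There are 60 distinct closed tours to check (reversals are equivalent).
Base→J→V→T→Y→L→Base: 14+11+12+19+11+13 = 80
Base→J→V→T→L→Y→Base: 14+11+12+22+11+22 = 92
Base→J→V→Y→T→L→Base: 14+11+15+19+22+13 = 94
Base→J→V→Y→L→T→Base: 14+11+15+11+22+9 = 82
Base→J→V→L→T→Y→Base: 14+11+10+22+19+22 = 98
Base→J→V→L→Y→T→Base: 14+11+10+11+19+9 = 74
Base→J→T→V→Y→L→Base: 14+23+12+15+11+13 = 88
Base→J→T→V→L→Y→Base: 14+23+12+10+11+22 = 92
Base→J→T→Y→V→L→Base: 14+23+19+15+10+13 = 94
Base→J→T→Y→L→V→Base: 14+23+19+11+10+7 = 84
Base→J→T→L→V→Y→Base: 14+23+22+10+15+22 = 106
Base→J→T→L→Y→V→Base: 14+23+22+11+15+7 = 92
Base→J→Y→V→T→L→Base: 14+10+15+12+22+13 = 86
Base→J→Y→V→L→T→Base: 14+10+15+10+22+9 = 80
… (46 more)
Base→V→L→J→Y→T→Base: 7+10+1+10+19+9 = 56  ← best
The minimum is 56.
One optimal route: Base → V → L → J → Y → T → Base (or its reverse).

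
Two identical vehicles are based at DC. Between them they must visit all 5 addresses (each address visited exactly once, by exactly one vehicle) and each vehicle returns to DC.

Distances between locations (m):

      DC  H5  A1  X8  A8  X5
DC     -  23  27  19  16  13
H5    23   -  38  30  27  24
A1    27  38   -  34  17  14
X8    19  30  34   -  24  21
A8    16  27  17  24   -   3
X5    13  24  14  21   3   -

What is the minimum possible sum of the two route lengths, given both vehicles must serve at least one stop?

There are 2^4 − 1 = 15 ways to divide the 5 stops into two non-empty groups. For each, the best each vehicle can do is its own shortest tour through its group:
  {H5} + {A1, X8, A8, X5}: 46 + 86 = 132
  {A1} + {H5, X8, A8, X5}: 54 + 92 = 146
  {H5, A1} + {X8, A8, X5}: 88 + 59 = 147
  {X8} + {H5, A1, A8, X5}: 38 + 94 = 132
  {H5, X8} + {A1, A8, X5}: 72 + 60 = 132
  {A1, X8} + {H5, A8, X5}: 80 + 66 = 146
  … (15 splits in total)
Best: vehicle 1 DC → H5 → DC = 46; vehicle 2 DC → X8 → A1 → A8 → X5 → DC = 86; combined 132.

132 m — the smallest possible combined total.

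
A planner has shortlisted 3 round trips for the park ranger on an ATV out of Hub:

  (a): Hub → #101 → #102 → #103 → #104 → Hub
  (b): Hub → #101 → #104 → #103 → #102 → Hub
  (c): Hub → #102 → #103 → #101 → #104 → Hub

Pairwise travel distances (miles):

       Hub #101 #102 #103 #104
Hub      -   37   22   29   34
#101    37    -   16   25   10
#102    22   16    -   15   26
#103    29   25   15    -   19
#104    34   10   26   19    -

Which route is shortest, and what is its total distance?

(a): 37 + 16 + 15 + 19 + 34 = 121
(b): 37 + 10 + 19 + 15 + 22 = 103
(c): 22 + 15 + 25 + 10 + 34 = 106

Shortest is (b), total 103 miles.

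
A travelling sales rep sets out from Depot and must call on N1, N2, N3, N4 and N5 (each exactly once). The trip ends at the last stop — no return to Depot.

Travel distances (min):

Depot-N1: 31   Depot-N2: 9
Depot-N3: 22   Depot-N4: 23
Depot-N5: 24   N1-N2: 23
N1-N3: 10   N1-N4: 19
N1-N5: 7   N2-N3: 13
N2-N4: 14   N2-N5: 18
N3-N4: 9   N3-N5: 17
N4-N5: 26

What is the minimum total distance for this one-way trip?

There are 5! = 120 possible orderings.
Depot - N1 - N2 - N3 - N4 - N5: 31+23+13+9+26 = 102
Depot - N1 - N2 - N3 - N5 - N4: 31+23+13+17+26 = 110
Depot - N1 - N2 - N4 - N3 - N5: 31+23+14+9+17 = 94
Depot - N1 - N2 - N4 - N5 - N3: 31+23+14+26+17 = 111
Depot - N1 - N2 - N5 - N3 - N4: 31+23+18+17+9 = 98
Depot - N1 - N2 - N5 - N4 - N3: 31+23+18+26+9 = 107
Depot - N1 - N3 - N2 - N4 - N5: 31+10+13+14+26 = 94
Depot - N1 - N3 - N2 - N5 - N4: 31+10+13+18+26 = 98
Depot - N1 - N3 - N4 - N2 - N5: 31+10+9+14+18 = 82
Depot - N1 - N3 - N4 - N5 - N2: 31+10+9+26+18 = 94
Depot - N1 - N3 - N5 - N2 - N4: 31+10+17+18+14 = 90
Depot - N1 - N3 - N5 - N4 - N2: 31+10+17+26+14 = 98
Depot - N1 - N4 - N2 - N3 - N5: 31+19+14+13+17 = 94
Depot - N1 - N4 - N2 - N5 - N3: 31+19+14+18+17 = 99
… (106 more)
Depot - N2 - N4 - N3 - N1 - N5: 9+14+9+10+7 = 49  ← best
The minimum is 49.
One shortest path: Depot → N2 → N4 → N3 → N1 → N5.

49 min — the minimum one-way total.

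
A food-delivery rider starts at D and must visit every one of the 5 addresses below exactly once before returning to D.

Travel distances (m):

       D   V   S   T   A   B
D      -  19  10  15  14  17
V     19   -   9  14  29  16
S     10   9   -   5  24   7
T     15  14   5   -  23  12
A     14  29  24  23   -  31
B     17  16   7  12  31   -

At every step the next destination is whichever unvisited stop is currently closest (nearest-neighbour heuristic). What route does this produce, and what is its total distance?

D → [S:10 / A:14 / T:15 / B:17 / V:19] → S (10)
S → [T:5 / B:7 / V:9 / A:24] → T (5)
T → [B:12 / V:14 / A:23] → B (12)
B → [V:16 / A:31] → V (16)
V → [A:29] → A (29)
Return A→D: 14.
Total = 10 + 5 + 12 + 16 + 29 + 14 = 86.

Total distance 86 m via the nearest-neighbour route D → S → T → B → V → A → D.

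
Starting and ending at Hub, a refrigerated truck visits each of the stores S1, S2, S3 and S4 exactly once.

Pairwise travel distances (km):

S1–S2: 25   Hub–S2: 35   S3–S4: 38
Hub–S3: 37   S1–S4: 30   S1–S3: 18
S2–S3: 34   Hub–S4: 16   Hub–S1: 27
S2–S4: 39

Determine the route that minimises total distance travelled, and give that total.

Minimum total distance: 132 km.

Hub→S1→S2→S3→S4→Hub: 27+25+34+38+16 = 140
Hub→S1→S2→S4→S3→Hub: 27+25+39+38+37 = 166
Hub→S1→S3→S2→S4→Hub: 27+18+34+39+16 = 134
Hub→S1→S3→S4→S2→Hub: 27+18+38+39+35 = 157
Hub→S1→S4→S2→S3→Hub: 27+30+39+34+37 = 167
Hub→S1→S4→S3→S2→Hub: 27+30+38+34+35 = 164
Hub→S2→S1→S3→S4→Hub: 35+25+18+38+16 = 132
Hub→S2→S1→S4→S3→Hub: 35+25+30+38+37 = 165
Hub→S2→S3→S1→S4→Hub: 35+34+18+30+16 = 133
Hub→S2→S4→S1→S3→Hub: 35+39+30+18+37 = 159
Hub→S3→S1→S2→S4→Hub: 37+18+25+39+16 = 135
Hub→S3→S2→S1→S4→Hub: 37+34+25+30+16 = 142
The minimum is 132.
One optimal route: Hub → S2 → S1 → S3 → S4 → Hub (or its reverse).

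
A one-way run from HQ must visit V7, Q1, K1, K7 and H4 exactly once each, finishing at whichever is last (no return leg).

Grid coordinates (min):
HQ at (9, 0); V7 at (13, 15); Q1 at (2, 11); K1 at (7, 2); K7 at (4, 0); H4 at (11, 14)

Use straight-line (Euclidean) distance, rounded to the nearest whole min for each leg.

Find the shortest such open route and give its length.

29 min — the minimum one-way total.

There are 5! = 120 possible orderings.
HQ → V7 → Q1 → K1 → K7 → H4: 16+12+10+4+16 = 58
HQ → V7 → Q1 → K1 → H4 → K7: 16+12+10+13+16 = 67
HQ → V7 → Q1 → K7 → K1 → H4: 16+12+11+4+13 = 56
HQ → V7 → Q1 → K7 → H4 → K1: 16+12+11+16+13 = 68
HQ → V7 → Q1 → H4 → K1 → K7: 16+12+9+13+4 = 54
HQ → V7 → Q1 → H4 → K7 → K1: 16+12+9+16+4 = 57
HQ → V7 → K1 → Q1 → K7 → H4: 16+14+10+11+16 = 67
HQ → V7 → K1 → Q1 → H4 → K7: 16+14+10+9+16 = 65
HQ → V7 → K1 → K7 → Q1 → H4: 16+14+4+11+9 = 54
HQ → V7 → K1 → K7 → H4 → Q1: 16+14+4+16+9 = 59
HQ → V7 → K1 → H4 → Q1 → K7: 16+14+13+9+11 = 63
HQ → V7 → K1 → H4 → K7 → Q1: 16+14+13+16+11 = 70
HQ → V7 → K7 → Q1 → K1 → H4: 16+17+11+10+13 = 67
HQ → V7 → K7 → Q1 → H4 → K1: 16+17+11+9+13 = 66
… (106 more)
HQ → K1 → K7 → Q1 → H4 → V7: 3+4+11+9+2 = 29  ← best
The minimum is 29.
One shortest path: HQ → K1 → K7 → Q1 → H4 → V7.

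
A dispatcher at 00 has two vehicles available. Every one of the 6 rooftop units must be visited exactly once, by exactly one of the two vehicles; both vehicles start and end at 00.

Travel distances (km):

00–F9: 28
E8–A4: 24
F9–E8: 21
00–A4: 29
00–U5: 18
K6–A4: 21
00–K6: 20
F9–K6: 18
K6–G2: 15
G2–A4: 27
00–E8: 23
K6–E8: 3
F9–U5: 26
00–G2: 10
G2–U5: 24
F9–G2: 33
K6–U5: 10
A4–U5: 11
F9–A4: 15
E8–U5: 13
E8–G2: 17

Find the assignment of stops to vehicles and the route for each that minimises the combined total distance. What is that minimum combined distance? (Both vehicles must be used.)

108 km — the smallest possible combined total.

Try each way of splitting the stops between the two vehicles (each non-empty) and, for each split, find the best tour for each vehicle:
  {F9} + {K6, E8, G2, A4, U5}: 56 + 80 = 136
  {K6} + {F9, E8, G2, A4, U5}: 40 + 92 = 132
  {F9, K6} + {E8, G2, A4, U5}: 66 + 80 = 146
  {E8} + {F9, K6, G2, A4, U5}: 46 + 87 = 133
  {F9, E8} + {K6, G2, A4, U5}: 72 + 75 = 147
  {K6, E8} + {F9, G2, A4, U5}: 46 + 87 = 133
  … (31 splits in total)
  {G2} + {F9, K6, E8, A4, U5}: 20 + 88 = 108  ← best
Best: vehicle 1 00 → G2 → 00 = 20; vehicle 2 00 → K6 → E8 → F9 → A4 → U5 → 00 = 88; combined 108.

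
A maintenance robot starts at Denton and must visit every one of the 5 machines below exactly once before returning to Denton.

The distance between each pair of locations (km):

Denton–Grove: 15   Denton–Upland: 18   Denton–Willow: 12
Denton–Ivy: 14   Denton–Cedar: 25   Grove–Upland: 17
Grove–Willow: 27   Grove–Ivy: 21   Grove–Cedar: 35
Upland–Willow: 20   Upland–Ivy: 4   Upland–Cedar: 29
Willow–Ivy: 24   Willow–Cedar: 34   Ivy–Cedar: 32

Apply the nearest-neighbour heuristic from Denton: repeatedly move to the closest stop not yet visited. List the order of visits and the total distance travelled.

Denton → [Willow:12 / Ivy:14 / Grove:15 / Upland:18 / Cedar:25] → Willow (12)
Willow → [Upland:20 / Ivy:24 / Grove:27 / Cedar:34] → Upland (20)
Upland → [Ivy:4 / Grove:17 / Cedar:29] → Ivy (4)
Ivy → [Grove:21 / Cedar:32] → Grove (21)
Grove → [Cedar:35] → Cedar (35)
Return Cedar→Denton: 25.
Total = 12 + 20 + 4 + 21 + 35 + 25 = 117.

117 km along Denton → Willow → Upland → Ivy → Grove → Cedar → Denton.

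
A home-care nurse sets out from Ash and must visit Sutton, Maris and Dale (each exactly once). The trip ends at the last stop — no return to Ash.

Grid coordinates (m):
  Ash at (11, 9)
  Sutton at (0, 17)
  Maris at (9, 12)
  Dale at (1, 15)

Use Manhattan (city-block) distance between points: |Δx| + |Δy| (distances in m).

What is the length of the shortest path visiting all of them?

Minimum one-way distance = 19 m.

There are 3! = 6 possible orderings.
Ash → Sutton → Maris → Dale: 19+14+11 = 44
Ash → Sutton → Dale → Maris: 19+3+11 = 33
Ash → Maris → Sutton → Dale: 5+14+3 = 22
Ash → Maris → Dale → Sutton: 5+11+3 = 19
Ash → Dale → Sutton → Maris: 16+3+14 = 33
Ash → Dale → Maris → Sutton: 16+11+14 = 41
The minimum is 19.
One shortest path: Ash → Maris → Dale → Sutton.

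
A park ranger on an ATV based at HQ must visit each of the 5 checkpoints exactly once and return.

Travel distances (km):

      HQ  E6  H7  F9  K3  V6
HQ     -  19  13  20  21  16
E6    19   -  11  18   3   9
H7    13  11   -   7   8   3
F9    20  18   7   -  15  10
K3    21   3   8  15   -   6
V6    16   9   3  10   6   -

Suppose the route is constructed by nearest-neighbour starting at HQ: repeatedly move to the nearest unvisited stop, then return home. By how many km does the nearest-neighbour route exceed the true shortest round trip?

From HQ: H7=13, V6=16, E6=19, F9=20, K3=21 → choose H7 (13).
From H7: V6=3, F9=7, K3=8, E6=11 → choose V6 (3).
From V6: K3=6, E6=9, F9=10 → choose K3 (6).
From K3: E6=3, F9=15 → choose E6 (3).
From E6: F9=18 → choose F9 (18).
NN route HQ → H7 → V6 → K3 → E6 → F9 → HQ costs 63.
Optimal: HQ → E6 → K3 → V6 → H7 → F9 → HQ costs 58 (by enumerating all 60 distinct tours).
Excess = 63 − 58 = 5.

Excess over optimum: 5 km.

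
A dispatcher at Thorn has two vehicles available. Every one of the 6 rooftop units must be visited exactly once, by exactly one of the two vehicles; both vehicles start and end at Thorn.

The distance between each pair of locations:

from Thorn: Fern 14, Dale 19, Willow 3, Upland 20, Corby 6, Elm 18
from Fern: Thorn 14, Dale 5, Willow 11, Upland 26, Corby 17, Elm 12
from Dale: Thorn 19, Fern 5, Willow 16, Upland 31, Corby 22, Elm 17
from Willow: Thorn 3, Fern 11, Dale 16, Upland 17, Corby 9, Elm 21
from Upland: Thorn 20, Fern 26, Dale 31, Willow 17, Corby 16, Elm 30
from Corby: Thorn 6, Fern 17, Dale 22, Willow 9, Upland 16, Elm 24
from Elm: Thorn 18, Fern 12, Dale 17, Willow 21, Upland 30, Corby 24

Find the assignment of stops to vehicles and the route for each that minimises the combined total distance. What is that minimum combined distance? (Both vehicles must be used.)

Try each way of splitting the stops between the two vehicles (each non-empty) and, for each split, find the best tour for each vehicle:
  {Fern} + {Dale, Willow, Upland, Corby, Elm}: 28 + 88 = 116
  {Dale} + {Fern, Willow, Upland, Corby, Elm}: 38 + 78 = 116
  {Fern, Dale} + {Willow, Upland, Corby, Elm}: 38 + 76 = 114
  {Willow} + {Fern, Dale, Upland, Corby, Elm}: 6 + 88 = 94
  {Fern, Willow} + {Dale, Upland, Corby, Elm}: 28 + 88 = 116
  {Dale, Willow} + {Fern, Upland, Corby, Elm}: 38 + 78 = 116
  … (31 splits in total)
Best: vehicle 1 Thorn → Willow → Thorn = 6; vehicle 2 Thorn → Fern → Dale → Elm → Upland → Corby → Thorn = 88; combined 94.

Minimum combined distance: 94.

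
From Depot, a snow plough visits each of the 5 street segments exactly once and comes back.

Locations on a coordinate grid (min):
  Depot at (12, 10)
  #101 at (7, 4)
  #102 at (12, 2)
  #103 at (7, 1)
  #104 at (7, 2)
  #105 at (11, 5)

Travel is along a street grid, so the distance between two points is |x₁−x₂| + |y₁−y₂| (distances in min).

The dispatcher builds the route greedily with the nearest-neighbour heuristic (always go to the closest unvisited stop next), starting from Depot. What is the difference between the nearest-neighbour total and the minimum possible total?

2 min longer than the optimal tour.

Depot: #105=6, #102=8, #101=11, #104=13, #103=14 ⇒ #105
#105: #102=4, #101=5, #104=7, #103=8 ⇒ #102
#102: #104=5, #103=6, #101=7 ⇒ #104
#104: #103=1, #101=2 ⇒ #103
#103: #101=3 ⇒ #101
NN route Depot → #105 → #102 → #104 → #103 → #101 → Depot costs 30.
Optimal: Depot → #102 → #103 → #104 → #101 → #105 → Depot costs 28 (by enumerating all 60 distinct tours).
Excess = 30 − 28 = 2.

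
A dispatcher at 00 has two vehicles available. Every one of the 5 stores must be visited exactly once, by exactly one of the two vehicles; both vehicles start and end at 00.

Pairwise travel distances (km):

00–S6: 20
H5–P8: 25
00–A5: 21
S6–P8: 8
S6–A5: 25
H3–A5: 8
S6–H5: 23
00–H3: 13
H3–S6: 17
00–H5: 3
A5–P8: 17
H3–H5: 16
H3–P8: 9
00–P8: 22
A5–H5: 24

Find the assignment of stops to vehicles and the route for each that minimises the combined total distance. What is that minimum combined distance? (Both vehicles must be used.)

Minimum combined distance: 72 km.

There are 2^4 − 1 = 15 ways to divide the 5 stops into two non-empty groups. For each, the best each vehicle can do is its own shortest tour through its group:
  {H3} + {S6, A5, H5, P8}: 26 + 72 = 98
  {S6} + {H3, A5, H5, P8}: 40 + 66 = 106
  {H3, S6} + {A5, H5, P8}: 50 + 66 = 116
  {A5} + {H3, S6, H5, P8}: 42 + 56 = 98
  {H3, A5} + {S6, H5, P8}: 42 + 56 = 98
  {S6, A5} + {H3, H5, P8}: 66 + 50 = 116
  … (15 splits in total)
  {H5} + {H3, S6, A5, P8}: 6 + 66 = 72  ← best
Best: vehicle 1 00 → H5 → 00 = 6; vehicle 2 00 → H3 → A5 → P8 → S6 → 00 = 66; combined 72.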